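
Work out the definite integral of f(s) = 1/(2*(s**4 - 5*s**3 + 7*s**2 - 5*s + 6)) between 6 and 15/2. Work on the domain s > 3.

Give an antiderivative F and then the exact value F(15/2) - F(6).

The denominator factors as 2*(s - 3)*(s - 2)*(s**2 + 1); partial fractions split f into directly integrable pieces: (s + 1)/(20*(s**2 + 1)) - 1/(10*(s - 2)) + 1/(20*(s - 3)).
F(s) = log(s - 3)/20 - log(s - 2)/10 + log(s**2 + 1)/40 + atan(s)/20 is an antiderivative of f.
Check: d/ds[log(s - 3)/20 - log(s - 2)/10 + log(s**2 + 1)/40 + atan(s)/20] = 1/(2*s**4 - 10*s**3 + 14*s**2 - 10*s + 12), which equals f(s).
F(15/2) = -log(11/2)/10 + atan(15/2)/20 + log(9/2)/20 + log(229/4)/40; F(6) = -log(4)/10 + log(3)/20 + atan(6)/20 + log(37)/40.
Integral = F(15/2) - F(6) = -log(11/2)/10 - log(37)/40 - atan(6)/20 - log(3)/20 + atan(15/2)/20 + log(9/2)/20 + log(229/4)/40 + log(4)/10.

Antiderivative: F(s) = log(s - 3)/20 - log(s - 2)/10 + log(s**2 + 1)/40 + atan(s)/20; value = -log(11/2)/10 - log(37)/40 - atan(6)/20 - log(3)/20 + atan(15/2)/20 + log(9/2)/20 + log(229/4)/40 + log(4)/10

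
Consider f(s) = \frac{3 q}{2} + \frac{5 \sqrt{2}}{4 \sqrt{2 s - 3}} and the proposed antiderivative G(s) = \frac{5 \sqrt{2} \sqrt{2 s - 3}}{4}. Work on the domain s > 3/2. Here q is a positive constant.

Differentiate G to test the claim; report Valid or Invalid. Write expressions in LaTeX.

d/ds[G] = \frac{5 \sqrt{2}}{4 \sqrt{2 s - 3}}
d/ds[G] - f(s) = - \frac{3 q}{2} != 0.

Invalid: d/ds[G] - f = - \frac{3 q}{2}, which is not 0.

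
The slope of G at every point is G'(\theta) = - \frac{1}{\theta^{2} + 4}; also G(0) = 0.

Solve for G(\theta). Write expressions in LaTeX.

G(\theta) = - \frac{\operatorname{atan}{\left(\frac{\theta}{2} \right)}}{2}

A first test for any G(\theta): its \theta-derivative must equal the given G'(\theta).
A general antiderivative is - \frac{\operatorname{atan}{\left(\frac{\theta}{2} \right)}}{2} + C.
The condition gives C = 0 - (0) = 0.
So G(\theta) = - \frac{\operatorname{atan}{\left(\frac{\theta}{2} \right)}}{2}.
Check: d/d\theta[- \frac{\operatorname{atan}{\left(\frac{\theta}{2} \right)}}{2}] = - \frac{1}{\theta^{2} + 4} = G'(\theta).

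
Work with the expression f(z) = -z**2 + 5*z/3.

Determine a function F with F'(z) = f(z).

An antiderivative is F(z) = z**2*(5 - 2*z)/6.

The integrand splits into summands that can be handled one at a time.
Check: d/dz[z**2*(5 - 2*z)/6] = -z**2 + 5*z/3 = f(z).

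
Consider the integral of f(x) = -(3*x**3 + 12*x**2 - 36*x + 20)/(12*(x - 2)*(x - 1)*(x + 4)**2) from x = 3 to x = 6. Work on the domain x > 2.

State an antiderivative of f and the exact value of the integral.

Antiderivative: F(x) = (-125*(x + 4)*log(x - 2) - 9*(x + 4)*log(x - 1) - 541*(x + 4)*log(x + 4) + 1230)/(2700*(x + 4)); value = -541*log(10)/2700 - 5*log(4)/108 - 41/2100 - log(5)/300 + log(2)/300 + 541*log(7)/2700

Factor the denominator (12*(x - 2)*(x - 1)*(x + 4)**2) and decompose: f = -541/(2700*(x + 4)) - 41/(90*(x + 4)**2) - 1/(300*(x - 1)) - 5/(108*(x - 2)); each piece integrates to a log, atan, or power term.
F(x) = (-125*(x + 4)*log(x - 2) - 9*(x + 4)*log(x - 1) - 541*(x + 4)*log(x + 4) + 1230)/(2700*(x + 4)) is an antiderivative of f.
Check: d/dx[(-125*(x + 4)*log(x - 2) - 9*(x + 4)*log(x - 1) - 541*(x + 4)*log(x + 4) + 1230)/(2700*(x + 4))] = (-3*x**3 - 12*x**2 + 36*x - 20)/(12*x**4 + 60*x**3 - 72*x**2 - 384*x + 384), which equals f(x).
F(6) = -541*log(10)/2700 - 5*log(4)/108 - log(5)/300 + 41/900; F(3) = -541*log(7)/2700 - log(2)/300 + 41/630.
Integral = F(6) - F(3) = -541*log(10)/2700 - 5*log(4)/108 - 41/2100 - log(5)/300 + log(2)/300 + 541*log(7)/2700.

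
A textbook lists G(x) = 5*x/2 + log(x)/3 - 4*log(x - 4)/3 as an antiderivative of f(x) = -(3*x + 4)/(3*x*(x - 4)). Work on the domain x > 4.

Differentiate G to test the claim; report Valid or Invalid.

d/dx[G] = (15*x**2 - 66*x - 8)/(6*x**2 - 24*x)
d/dx[G] - f(x) = 5/2 != 0.

Invalid: d/dx[G] - f = 5/2, which is not 0.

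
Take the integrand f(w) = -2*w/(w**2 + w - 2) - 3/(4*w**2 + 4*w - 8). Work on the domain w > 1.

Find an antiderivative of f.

The denominator factors as 4*(w - 1)*(w + 2); partial fractions split f into directly integrable pieces: -13/(12*(w + 2)) - 11/(12*(w - 1)).
Check: d/dw[-11*log(w - 1)/12 - 13*log(w + 2)/12] = (-8*w - 3)/(4*w**2 + 4*w - 8), which equals f(w).

An antiderivative is F(w) = -11*log(w - 1)/12 - 13*log(w + 2)/12.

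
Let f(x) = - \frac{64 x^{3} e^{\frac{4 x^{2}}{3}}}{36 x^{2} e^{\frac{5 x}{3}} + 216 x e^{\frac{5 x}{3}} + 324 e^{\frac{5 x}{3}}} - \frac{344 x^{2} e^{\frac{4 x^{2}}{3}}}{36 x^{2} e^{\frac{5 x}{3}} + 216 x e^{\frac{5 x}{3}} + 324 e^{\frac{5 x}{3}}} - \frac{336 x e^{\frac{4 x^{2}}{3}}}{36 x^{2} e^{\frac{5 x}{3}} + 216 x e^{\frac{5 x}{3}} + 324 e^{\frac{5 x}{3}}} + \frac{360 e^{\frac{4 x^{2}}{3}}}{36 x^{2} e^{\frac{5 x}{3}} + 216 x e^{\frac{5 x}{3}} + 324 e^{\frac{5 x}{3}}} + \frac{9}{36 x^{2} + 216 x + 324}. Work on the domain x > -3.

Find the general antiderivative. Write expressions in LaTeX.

Integrate term by term and add the pieces.
Check: d/dx[- \frac{8 x e^{- \frac{5 x}{3}} e^{\frac{4 x^{2}}{3}} + 3 + 24 e^{- \frac{5 x}{3}} e^{\frac{4 x^{2}}{3}}}{12 \left(x + 3\right)}] = \frac{- 64 x^{3} e^{\frac{4 x^{2}}{3}} - 344 x^{2} e^{\frac{4 x^{2}}{3}} - 336 x e^{\frac{4 x^{2}}{3}} + 9 e^{\frac{5 x}{3}} + 360 e^{\frac{4 x^{2}}{3}}}{36 x^{2} e^{\frac{5 x}{3}} + 216 x e^{\frac{5 x}{3}} + 324 e^{\frac{5 x}{3}}}, which equals f(x).

F(x) = - \frac{8 x e^{- \frac{5 x}{3}} e^{\frac{4 x^{2}}{3}} + 3 + 24 e^{- \frac{5 x}{3}} e^{\frac{4 x^{2}}{3}}}{12 \left(x + 3\right)} + C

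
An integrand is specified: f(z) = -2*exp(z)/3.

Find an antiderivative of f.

An antiderivative is F(z) = -2*exp(z)/3.

For F(z) to be correct the identity F'(z) - f(z) = 0 must hold.
Check: d/dz[-2*exp(z)/3] = -2*exp(z)/3 = f(z).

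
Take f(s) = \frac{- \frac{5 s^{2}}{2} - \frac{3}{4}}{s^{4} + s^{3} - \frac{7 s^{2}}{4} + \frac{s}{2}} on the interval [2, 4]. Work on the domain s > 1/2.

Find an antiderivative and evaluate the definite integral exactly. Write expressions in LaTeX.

Antiderivative: F(s) = - \frac{3 \log{\left(s \right)}}{2} + \frac{16 \log{\left(s - \frac{1}{2} \right)}}{25} + \frac{43 \log{\left(s + 2 \right)}}{50} + \frac{11}{10 s - 5}; value = - \frac{59 \log{\left(4 \right)}}{25} - \frac{44}{105} - \frac{16 \log{\left(\frac{3}{2} \right)}}{25} + \frac{16 \log{\left(\frac{7}{2} \right)}}{25} + \frac{3 \log{\left(2 \right)}}{2} + \frac{43 \log{\left(6 \right)}}{50}

Factor the denominator (s \left(s + 2\right) \left(2 s - 1\right)^{2}) and decompose: f = \frac{32}{25 \left(2 s - 1\right)} - \frac{22}{5 \left(2 s - 1\right)^{2}} + \frac{43}{50 \left(s + 2\right)} - \frac{3}{2 s}; each piece integrates to a log, atan, or power term.
F(s) = - \frac{3 \log{\left(s \right)}}{2} + \frac{16 \log{\left(s - \frac{1}{2} \right)}}{25} + \frac{43 \log{\left(s + 2 \right)}}{50} + \frac{11}{10 s - 5} is an antiderivative of f.
Check: d/ds[- \frac{3 \log{\left(s \right)}}{2} + \frac{16 \log{\left(s - \frac{1}{2} \right)}}{25} + \frac{43 \log{\left(s + 2 \right)}}{50} + \frac{11}{10 s - 5}] = \frac{- 10 s^{2} - 3}{4 s^{4} + 4 s^{3} - 7 s^{2} + 2 s}, which equals f(s).
F(4) = - \frac{3 \log{\left(4 \right)}}{2} + \frac{11}{35} + \frac{16 \log{\left(\frac{7}{2} \right)}}{25} + \frac{43 \log{\left(6 \right)}}{50}; F(2) = - \frac{3 \log{\left(2 \right)}}{2} + \frac{16 \log{\left(\frac{3}{2} \right)}}{25} + \frac{11}{15} + \frac{43 \log{\left(4 \right)}}{50}.
Integral = F(4) - F(2) = - \frac{59 \log{\left(4 \right)}}{25} - \frac{44}{105} - \frac{16 \log{\left(\frac{3}{2} \right)}}{25} + \frac{16 \log{\left(\frac{7}{2} \right)}}{25} + \frac{3 \log{\left(2 \right)}}{2} + \frac{43 \log{\left(6 \right)}}{50}.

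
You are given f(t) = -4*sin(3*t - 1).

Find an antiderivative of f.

An antiderivative is F(t) = 4*cos(3*t - 1)/3.

An antiderivative F(t) passes only if d/dt[F] lands on f(t) exactly.
Check: d/dt[4*cos(3*t - 1)/3] = -4*sin(3*t - 1) = f(t).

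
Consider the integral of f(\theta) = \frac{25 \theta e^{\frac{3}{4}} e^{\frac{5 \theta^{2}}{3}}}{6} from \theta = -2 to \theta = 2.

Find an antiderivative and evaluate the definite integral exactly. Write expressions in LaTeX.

Antiderivative: F(\theta) = \frac{5 e^{\frac{3}{4}} e^{\frac{5 \theta^{2}}{3}}}{4}; value = 0

The substitution u = \frac{5 \theta^{2}}{3} + \frac{3}{4} works: f is exactly (dF/du)*(du/d\theta) for that inner function.
F(\theta) = \frac{5 e^{\frac{3}{4}} e^{\frac{5 \theta^{2}}{3}}}{4} is an antiderivative of f.
Check: d/d\theta[\frac{5 e^{\frac{3}{4}} e^{\frac{5 \theta^{2}}{3}}}{4}] = \frac{25 \theta e^{\frac{3}{4}} e^{\frac{5 \theta^{2}}{3}}}{6} = f(\theta).
F(2) = \frac{5 e^{\frac{89}{12}}}{4}; F(-2) = \frac{5 e^{\frac{89}{12}}}{4}.
Integral = F(2) - F(-2) = 0.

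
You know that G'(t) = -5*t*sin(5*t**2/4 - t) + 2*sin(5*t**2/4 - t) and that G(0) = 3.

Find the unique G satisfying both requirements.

G(t) = 2*cos(5*t**2/4 - t) + 1

G'(t) matches the chain-rule pattern g'(h)*h' with inner function h(t) = 5*t**2/4 - t; substituting u = h(t) collapses the integral.
A general antiderivative is 2*cos(5*t**2/4 - t) + C.
The condition gives C = 3 - (2) = 1.
So G(t) = 2*cos(5*t**2/4 - t) + 1.
Check: d/dt[2*cos(5*t**2/4 - t) + 1] = -5*t*sin(5*t**2/4 - t) + 2*sin(5*t**2/4 - t) = G'(t).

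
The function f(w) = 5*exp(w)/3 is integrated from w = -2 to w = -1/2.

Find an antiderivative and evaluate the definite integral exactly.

A first test for any F(w): its w-derivative must equal f(w) identically.
F(w) = 5*exp(w)/3 is an antiderivative of f.
Check: d/dw[5*exp(w)/3] = 5*exp(w)/3 = f(w).
F(-1/2) = 5*exp(-1/2)/3; F(-2) = 5*exp(-2)/3.
Integral = F(-1/2) - F(-2) = -5*exp(-2)/3 + 5*exp(-1/2)/3.

Antiderivative: F(w) = 5*exp(w)/3; value = -5*exp(-2)/3 + 5*exp(-1/2)/3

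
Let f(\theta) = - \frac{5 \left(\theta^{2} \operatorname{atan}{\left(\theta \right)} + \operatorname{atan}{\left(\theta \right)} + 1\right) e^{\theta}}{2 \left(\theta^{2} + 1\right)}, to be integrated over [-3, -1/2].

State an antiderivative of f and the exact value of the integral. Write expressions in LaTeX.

Recognize the product-rule pattern: f = u'v + uv' with u = - \frac{5 \operatorname{atan}{\left(\theta \right)}}{2}, v = e^{\theta}, so integration by parts undoes it.
F(\theta) = - \frac{5 e^{\theta} \operatorname{atan}{\left(\theta \right)}}{2} is an antiderivative of f.
Check: d/d\theta[- \frac{5 e^{\theta} \operatorname{atan}{\left(\theta \right)}}{2}] = \frac{- 5 \theta^{2} e^{\theta} \operatorname{atan}{\left(\theta \right)} - 5 e^{\theta} \operatorname{atan}{\left(\theta \right)} - 5 e^{\theta}}{2 \theta^{2} + 2}, which equals f(\theta).
F(-1/2) = \frac{5 \operatorname{atan}{\left(\frac{1}{2} \right)}}{2 e^{\frac{1}{2}}}; F(-3) = \frac{5 \operatorname{atan}{\left(3 \right)}}{2 e^{3}}.
Integral = F(-1/2) - F(-3) = - \frac{5 \operatorname{atan}{\left(3 \right)}}{2 e^{3}} + \frac{5 \operatorname{atan}{\left(\frac{1}{2} \right)}}{2 e^{\frac{1}{2}}}.

Antiderivative: F(\theta) = - \frac{5 e^{\theta} \operatorname{atan}{\left(\theta \right)}}{2}; value = - \frac{5 \operatorname{atan}{\left(3 \right)}}{2 e^{3}} + \frac{5 \operatorname{atan}{\left(\frac{1}{2} \right)}}{2 e^{\frac{1}{2}}}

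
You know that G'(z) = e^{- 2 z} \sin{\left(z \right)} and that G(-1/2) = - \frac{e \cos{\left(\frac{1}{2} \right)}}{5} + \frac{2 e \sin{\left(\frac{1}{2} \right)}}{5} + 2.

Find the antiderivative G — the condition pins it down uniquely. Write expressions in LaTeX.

A candidate passes only if d/dz[G] lands on the given G'(z) exactly.
A general antiderivative is - \frac{2 e^{- 2 z} \sin{\left(z \right)}}{5} - \frac{e^{- 2 z} \cos{\left(z \right)}}{5} + C.
The condition gives C = - \frac{e \cos{\left(\frac{1}{2} \right)}}{5} + \frac{2 e \sin{\left(\frac{1}{2} \right)}}{5} + 2 - (- \frac{e \cos{\left(\frac{1}{2} \right)}}{5} + \frac{2 e \sin{\left(\frac{1}{2} \right)}}{5}) = 2.
So G(z) = \frac{\left(10 e^{2 z} - 2 \sin{\left(z \right)} - \cos{\left(z \right)}\right) e^{- 2 z}}{5}.
Check: d/dz[\frac{\left(10 e^{2 z} - 2 \sin{\left(z \right)} - \cos{\left(z \right)}\right) e^{- 2 z}}{5}] = e^{- 2 z} \sin{\left(z \right)} = G'(z).

G(z) = \frac{\left(10 e^{2 z} - 2 \sin{\left(z \right)} - \cos{\left(z \right)}\right) e^{- 2 z}}{5}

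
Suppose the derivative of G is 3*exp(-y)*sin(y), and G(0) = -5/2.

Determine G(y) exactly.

G(y) = -1 - 3*exp(-y)*sin(y)/2 - 3*exp(-y)*cos(y)/2

Any candidate G(y) must reproduce the stated G'(y) exactly.
A general antiderivative is -3*exp(-y)*sin(y)/2 - 3*exp(-y)*cos(y)/2 + C.
The condition gives C = -5/2 - (-3/2) = -1.
So G(y) = -1 - 3*exp(-y)*sin(y)/2 - 3*exp(-y)*cos(y)/2.
Check: d/dy[-1 - 3*exp(-y)*sin(y)/2 - 3*exp(-y)*cos(y)/2] = 3*exp(-y)*sin(y) = G'(y).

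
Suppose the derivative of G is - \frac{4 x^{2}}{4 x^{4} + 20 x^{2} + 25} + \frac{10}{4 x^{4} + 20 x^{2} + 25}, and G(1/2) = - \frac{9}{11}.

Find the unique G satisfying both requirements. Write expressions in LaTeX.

G(x) = \frac{- 2 x^{2} + 2 x - 5}{2 x^{2} + 5}

Recognize the product-rule pattern: G'(x) = u'v + uv' with u = x, v = \frac{1}{x^{2} + \frac{5}{2}}, so integration by parts undoes it.
A general antiderivative is \frac{x}{x^{2} + \frac{5}{2}} + C.
The condition gives C = - \frac{9}{11} - (\frac{2}{11}) = -1.
So G(x) = \frac{- 2 x^{2} + 2 x - 5}{2 x^{2} + 5}.
Check: d/dx[\frac{- 2 x^{2} + 2 x - 5}{2 x^{2} + 5}] = \frac{10 - 4 x^{2}}{4 x^{4} + 20 x^{2} + 25}, which equals G'(x).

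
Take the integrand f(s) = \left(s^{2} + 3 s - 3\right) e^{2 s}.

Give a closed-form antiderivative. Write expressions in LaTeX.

f has the shape u'v + uv' for u = \frac{s^{2}}{2} + s - 2 and v = e^{2 s} — it is the derivative of the product u*v.
Check: d/ds[\frac{\left(s^{2} + 2 s - 4\right) e^{2 s}}{2}] = s^{2} e^{2 s} + 3 s e^{2 s} - 3 e^{2 s}, which equals f(s).

An antiderivative is F(s) = \frac{\left(s^{2} + 2 s - 4\right) e^{2 s}}{2}.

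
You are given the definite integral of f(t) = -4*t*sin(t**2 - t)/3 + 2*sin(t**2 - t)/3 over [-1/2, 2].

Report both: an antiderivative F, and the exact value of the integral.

Antiderivative: F(t) = 2*cos(t**2 - t)/3; value = -2*cos(3/4)/3 + 2*cos(2)/3

The substitution u = t**2 - t works: f is exactly (dF/du)*(du/dt) for that inner function.
F(t) = 2*cos(t**2 - t)/3 is an antiderivative of f.
Check: d/dt[2*cos(t**2 - t)/3] = -4*t*sin(t**2 - t)/3 + 2*sin(t**2 - t)/3 = f(t).
F(2) = 2*cos(2)/3; F(-1/2) = 2*cos(3/4)/3.
Integral = F(2) - F(-1/2) = -2*cos(3/4)/3 + 2*cos(2)/3.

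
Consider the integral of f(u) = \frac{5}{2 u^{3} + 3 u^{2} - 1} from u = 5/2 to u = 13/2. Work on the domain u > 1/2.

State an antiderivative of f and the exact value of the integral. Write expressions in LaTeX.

Factor the denominator (\left(u + 1\right)^{2} \left(2 u - 1\right)) and decompose: f = \frac{20}{9 \left(2 u - 1\right)} - \frac{10}{9 \left(u + 1\right)} - \frac{5}{3 \left(u + 1\right)^{2}}; each piece integrates to a log, atan, or power term.
F(u) = \frac{10 \log{\left(u - \frac{1}{2} \right)}}{9} - \frac{10 \log{\left(u + 1 \right)}}{9} + \frac{5}{3 u + 3} is an antiderivative of f.
Check: d/du[\frac{10 \log{\left(u - \frac{1}{2} \right)}}{9} - \frac{10 \log{\left(u + 1 \right)}}{9} + \frac{5}{3 u + 3}] = \frac{5}{2 u^{3} + 3 u^{2} - 1} = f(u).
F(13/2) = - \frac{10 \log{\left(\frac{15}{2} \right)}}{9} + \frac{2}{9} + \frac{10 \log{\left(6 \right)}}{9}; F(5/2) = - \frac{10 \log{\left(\frac{7}{2} \right)}}{9} + \frac{10}{21} + \frac{10 \log{\left(2 \right)}}{9}.
Integral = F(13/2) - F(5/2) = - \frac{10 \log{\left(\frac{15}{2} \right)}}{9} - \frac{10 \log{\left(2 \right)}}{9} - \frac{16}{63} + \frac{10 \log{\left(\frac{7}{2} \right)}}{9} + \frac{10 \log{\left(6 \right)}}{9}.

Antiderivative: F(u) = \frac{10 \log{\left(u - \frac{1}{2} \right)}}{9} - \frac{10 \log{\left(u + 1 \right)}}{9} + \frac{5}{3 u + 3}; value = - \frac{10 \log{\left(\frac{15}{2} \right)}}{9} - \frac{10 \log{\left(2 \right)}}{9} - \frac{16}{63} + \frac{10 \log{\left(\frac{7}{2} \right)}}{9} + \frac{10 \log{\left(6 \right)}}{9}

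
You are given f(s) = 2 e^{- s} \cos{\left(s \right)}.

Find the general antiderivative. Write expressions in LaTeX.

F(s) = \left(\sin{\left(s \right)} - \cos{\left(s \right)}\right) e^{- s} + C

A candidate is checked by its d/ds: the result must match f(s).
Check: d/ds[\left(\sin{\left(s \right)} - \cos{\left(s \right)}\right) e^{- s}] = 2 e^{- s} \cos{\left(s \right)} = f(s).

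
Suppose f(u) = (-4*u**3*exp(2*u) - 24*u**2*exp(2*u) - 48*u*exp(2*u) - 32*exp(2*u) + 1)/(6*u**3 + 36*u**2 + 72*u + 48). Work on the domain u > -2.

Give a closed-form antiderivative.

An antiderivative is F(u) = -exp(2*u)/3 - 1/(3*(2*u + 4)**2).

For F(u) to be correct the identity F'(u) - f(u) = 0 must hold.
Check: d/du[-exp(2*u)/3 - 1/(3*(2*u + 4)**2)] = (-4*u**3*exp(2*u) - 24*u**2*exp(2*u) - 48*u*exp(2*u) - 32*exp(2*u) + 1)/(6*u**3 + 36*u**2 + 72*u + 48) = f(u).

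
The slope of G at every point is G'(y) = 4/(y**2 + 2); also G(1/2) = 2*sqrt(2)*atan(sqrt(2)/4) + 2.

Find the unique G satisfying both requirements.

G(y) = 2*sqrt(2)*atan(sqrt(2)*y/2) + 2

Whatever form G(y) takes, its d/dy must return the stated G'(y).
A general antiderivative is 2*sqrt(2)*atan(sqrt(2)*y/2) + C.
The condition gives C = 2*sqrt(2)*atan(sqrt(2)/4) + 2 - (2*sqrt(2)*atan(sqrt(2)/4)) = 2.
So G(y) = 2*sqrt(2)*atan(sqrt(2)*y/2) + 2.
Check: d/dy[2*sqrt(2)*atan(sqrt(2)*y/2) + 2] = 4/(y**2 + 2) = G'(y).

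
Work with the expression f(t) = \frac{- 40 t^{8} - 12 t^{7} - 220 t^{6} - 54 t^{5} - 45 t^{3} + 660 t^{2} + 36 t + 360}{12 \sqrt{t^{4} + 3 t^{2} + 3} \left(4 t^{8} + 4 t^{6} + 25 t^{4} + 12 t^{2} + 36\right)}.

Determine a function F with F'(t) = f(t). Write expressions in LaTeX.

Check any antiderivative F(t) by computing F'(t) and comparing it with f(t).
Check: d/dt[\frac{\left(20 t + 3\right) \sqrt{t^{4} + 3 t^{2} + 3}}{12 \left(2 t^{4} + t^{2} + 6\right)}] = \frac{- 40 t^{8} - 12 t^{7} - 220 t^{6} - 54 t^{5} - 45 t^{3} + 660 t^{2} + 36 t + 360}{48 t^{8} \sqrt{t^{4} + 3 t^{2} + 3} + 48 t^{6} \sqrt{t^{4} + 3 t^{2} + 3} + 300 t^{4} \sqrt{t^{4} + 3 t^{2} + 3} + 144 t^{2} \sqrt{t^{4} + 3 t^{2} + 3} + 432 \sqrt{t^{4} + 3 t^{2} + 3}}, which equals f(t).

An antiderivative is F(t) = \frac{\left(20 t + 3\right) \sqrt{t^{4} + 3 t^{2} + 3}}{12 \left(2 t^{4} + t^{2} + 6\right)}.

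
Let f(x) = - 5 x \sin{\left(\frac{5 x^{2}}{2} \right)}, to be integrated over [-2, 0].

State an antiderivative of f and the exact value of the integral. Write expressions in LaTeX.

The substitution u = \frac{5 x^{2}}{2} works: f is exactly (dF/du)*(du/dx) for that inner function.
F(x) = \cos{\left(\frac{5 x^{2}}{2} \right)} is an antiderivative of f.
Check: d/dx[\cos{\left(\frac{5 x^{2}}{2} \right)}] = - 5 x \sin{\left(\frac{5 x^{2}}{2} \right)} = f(x).
F(0) = 1; F(-2) = \cos{\left(10 \right)}.
Integral = F(0) - F(-2) = 1 - \cos{\left(10 \right)}.

Antiderivative: F(x) = \cos{\left(\frac{5 x^{2}}{2} \right)}; value = 1 - \cos{\left(10 \right)}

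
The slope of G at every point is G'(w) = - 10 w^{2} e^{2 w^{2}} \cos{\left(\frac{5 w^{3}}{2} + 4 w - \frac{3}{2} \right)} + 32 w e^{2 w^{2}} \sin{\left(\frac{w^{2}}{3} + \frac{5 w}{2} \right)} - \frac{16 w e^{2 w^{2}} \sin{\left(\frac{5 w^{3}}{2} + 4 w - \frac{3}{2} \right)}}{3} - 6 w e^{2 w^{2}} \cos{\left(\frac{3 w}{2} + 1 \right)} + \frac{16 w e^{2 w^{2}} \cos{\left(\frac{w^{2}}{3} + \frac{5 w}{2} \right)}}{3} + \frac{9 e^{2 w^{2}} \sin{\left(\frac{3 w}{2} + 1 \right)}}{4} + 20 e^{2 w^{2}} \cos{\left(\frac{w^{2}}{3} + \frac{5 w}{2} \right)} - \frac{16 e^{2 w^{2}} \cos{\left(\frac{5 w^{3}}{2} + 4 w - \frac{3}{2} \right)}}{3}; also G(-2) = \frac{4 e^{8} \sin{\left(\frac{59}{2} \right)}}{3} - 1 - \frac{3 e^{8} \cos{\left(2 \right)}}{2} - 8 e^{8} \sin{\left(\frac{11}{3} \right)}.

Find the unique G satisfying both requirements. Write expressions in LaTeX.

G(w) = 8 e^{2 w^{2}} \sin{\left(\frac{w^{2}}{3} + \frac{5 w}{2} \right)} - \frac{4 e^{2 w^{2}} \sin{\left(\frac{5 w^{3}}{2} + 4 w - \frac{3}{2} \right)}}{3} - \frac{3 e^{2 w^{2}} \cos{\left(\frac{3 w}{2} + 1 \right)}}{2} - 1

G'(w) has the shape u'v + uv' for u = 8 \sin{\left(\frac{w^{2}}{3} + \frac{5 w}{2} \right)} - \frac{4 \sin{\left(\frac{5 w^{3}}{2} + 4 w - \frac{3}{2} \right)}}{3} - \frac{3 \cos{\left(\frac{3 w}{2} + 1 \right)}}{2} and v = e^{2 w^{2}} — it is the derivative of the product u*v.
A general antiderivative is - 2 \left(- 4 \sin{\left(\frac{w^{2}}{3} + \frac{5 w}{2} \right)} + \frac{2 \sin{\left(\frac{5 w^{3}}{2} + 4 w - \frac{3}{2} \right)}}{3} + \frac{3 \cos{\left(\frac{3 w}{2} + 1 \right)}}{4}\right) e^{2 w^{2}} + C.
The condition gives C = \frac{4 e^{8} \sin{\left(\frac{59}{2} \right)}}{3} - 1 - \frac{3 e^{8} \cos{\left(2 \right)}}{2} - 8 e^{8} \sin{\left(\frac{11}{3} \right)} - (\frac{4 e^{8} \sin{\left(\frac{59}{2} \right)}}{3} - \frac{3 e^{8} \cos{\left(2 \right)}}{2} - 8 e^{8} \sin{\left(\frac{11}{3} \right)}) = -1.
So G(w) = 8 e^{2 w^{2}} \sin{\left(\frac{w^{2}}{3} + \frac{5 w}{2} \right)} - \frac{4 e^{2 w^{2}} \sin{\left(\frac{5 w^{3}}{2} + 4 w - \frac{3}{2} \right)}}{3} - \frac{3 e^{2 w^{2}} \cos{\left(\frac{3 w}{2} + 1 \right)}}{2} - 1.
Check: d/dw[8 e^{2 w^{2}} \sin{\left(\frac{w^{2}}{3} + \frac{5 w}{2} \right)} - \frac{4 e^{2 w^{2}} \sin{\left(\frac{5 w^{3}}{2} + 4 w - \frac{3}{2} \right)}}{3} - \frac{3 e^{2 w^{2}} \cos{\left(\frac{3 w}{2} + 1 \right)}}{2} - 1] = - 10 w^{2} e^{2 w^{2}} \cos{\left(\frac{5 w^{3}}{2} + 4 w - \frac{3}{2} \right)} + 32 w e^{2 w^{2}} \sin{\left(\frac{w^{2}}{3} + \frac{5 w}{2} \right)} - \frac{16 w e^{2 w^{2}} \sin{\left(\frac{5 w^{3}}{2} + 4 w - \frac{3}{2} \right)}}{3} - 6 w e^{2 w^{2}} \cos{\left(\frac{3 w}{2} + 1 \right)} + \frac{16 w e^{2 w^{2}} \cos{\left(\frac{w^{2}}{3} + \frac{5 w}{2} \right)}}{3} + \frac{9 e^{2 w^{2}} \sin{\left(\frac{3 w}{2} + 1 \right)}}{4} + 20 e^{2 w^{2}} \cos{\left(\frac{w^{2}}{3} + \frac{5 w}{2} \right)} - \frac{16 e^{2 w^{2}} \cos{\left(\frac{5 w^{3}}{2} + 4 w - \frac{3}{2} \right)}}{3} = G'(w).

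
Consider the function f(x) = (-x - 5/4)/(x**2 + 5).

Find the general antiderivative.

For F(x) to be correct the identity F'(x) - f(x) = 0 must hold.
Check: d/dx[(-2*log(x**2 + 5) - sqrt(5)*atan(sqrt(5)*x/5))/4] = (-4*x - 5)/(4*x**2 + 20), which equals f(x).

F(x) = (-2*log(x**2 + 5) - sqrt(5)*atan(sqrt(5)*x/5))/4 + C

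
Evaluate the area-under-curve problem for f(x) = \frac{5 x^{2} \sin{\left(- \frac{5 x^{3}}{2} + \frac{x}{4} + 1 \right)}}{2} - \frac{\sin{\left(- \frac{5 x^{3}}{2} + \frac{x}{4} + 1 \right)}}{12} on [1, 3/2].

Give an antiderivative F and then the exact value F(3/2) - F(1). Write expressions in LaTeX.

Antiderivative: F(x) = \frac{\cos{\left(- \frac{5 x^{3}}{2} + \frac{x}{4} + 1 \right)}}{3}; value = - \frac{\cos{\left(\frac{5}{4} \right)}}{3} + \frac{\cos{\left(\frac{113}{16} \right)}}{3}

f matches the chain-rule pattern g'(h)*h' with inner function h(x) = - \frac{5 x^{3}}{2} + \frac{x}{4} + 1; substituting u = h(x) collapses the integral.
F(x) = \frac{\cos{\left(- \frac{5 x^{3}}{2} + \frac{x}{4} + 1 \right)}}{3} is an antiderivative of f.
Check: d/dx[\frac{\cos{\left(- \frac{5 x^{3}}{2} + \frac{x}{4} + 1 \right)}}{3}] = \frac{5 x^{2} \sin{\left(- \frac{5 x^{3}}{2} + \frac{x}{4} + 1 \right)}}{2} - \frac{\sin{\left(- \frac{5 x^{3}}{2} + \frac{x}{4} + 1 \right)}}{12} = f(x).
F(3/2) = \frac{\cos{\left(\frac{113}{16} \right)}}{3}; F(1) = \frac{\cos{\left(\frac{5}{4} \right)}}{3}.
Integral = F(3/2) - F(1) = - \frac{\cos{\left(\frac{5}{4} \right)}}{3} + \frac{\cos{\left(\frac{113}{16} \right)}}{3}.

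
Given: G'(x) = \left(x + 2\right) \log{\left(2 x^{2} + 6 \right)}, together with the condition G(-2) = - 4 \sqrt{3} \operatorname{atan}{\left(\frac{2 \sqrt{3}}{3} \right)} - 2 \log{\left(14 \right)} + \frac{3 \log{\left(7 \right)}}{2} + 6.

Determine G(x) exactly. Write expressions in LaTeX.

The proposed G(x) is checked by its d/dx: the result must match the given G'(x).
A general antiderivative is - \frac{x^{2}}{2} - 4 x + \left(\frac{x^{2}}{2} + 2 x\right) \log{\left(2 x^{2} + 6 \right)} + \frac{3 \log{\left(x^{2} + 3 \right)}}{2} + 4 \sqrt{3} \operatorname{atan}{\left(\frac{\sqrt{3} x}{3} \right)} + C.
The condition gives C = - 4 \sqrt{3} \operatorname{atan}{\left(\frac{2 \sqrt{3}}{3} \right)} - 2 \log{\left(14 \right)} + \frac{3 \log{\left(7 \right)}}{2} + 6 - (- 4 \sqrt{3} \operatorname{atan}{\left(\frac{2 \sqrt{3}}{3} \right)} - 2 \log{\left(14 \right)} + \frac{3 \log{\left(7 \right)}}{2} + 6) = 0.
So G(x) = \frac{- x^{2} + x \left(x + 4\right) \log{\left(2 x^{2} + 6 \right)} - 8 x + 3 \log{\left(x^{2} + 3 \right)} + 8 \sqrt{3} \operatorname{atan}{\left(\frac{\sqrt{3} x}{3} \right)}}{2}.
Check: d/dx[\frac{- x^{2} + x \left(x + 4\right) \log{\left(2 x^{2} + 6 \right)} - 8 x + 3 \log{\left(x^{2} + 3 \right)} + 8 \sqrt{3} \operatorname{atan}{\left(\frac{\sqrt{3} x}{3} \right)}}{2}] = x \log{\left(x^{2} + 3 \right)} + x \log{\left(2 \right)} + 2 \log{\left(x^{2} + 3 \right)} + 2 \log{\left(2 \right)}, which equals G'(x).

G(x) = \frac{- x^{2} + x \left(x + 4\right) \log{\left(2 x^{2} + 6 \right)} - 8 x + 3 \log{\left(x^{2} + 3 \right)} + 8 \sqrt{3} \operatorname{atan}{\left(\frac{\sqrt{3} x}{3} \right)}}{2}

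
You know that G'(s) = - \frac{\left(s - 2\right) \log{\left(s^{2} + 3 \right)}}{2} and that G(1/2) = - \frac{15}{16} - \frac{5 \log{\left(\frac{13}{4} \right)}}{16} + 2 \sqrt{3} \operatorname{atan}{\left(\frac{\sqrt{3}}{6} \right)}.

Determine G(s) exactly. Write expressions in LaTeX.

G(s) = \frac{s^{2}}{4} - 2 s + \left(- \frac{s^{2}}{4} + s\right) \log{\left(s^{2} + 3 \right)} - \frac{3 \log{\left(s^{2} + 3 \right)}}{4} + 2 \sqrt{3} \operatorname{atan}{\left(\frac{\sqrt{3} s}{3} \right)}

Since d/ds undoes antidifferentiation here, G(s) must give back the stated G'(s).
A general antiderivative is \frac{s^{2}}{4} - 2 s + \left(- \frac{s^{2}}{4} + s\right) \log{\left(s^{2} + 3 \right)} - \frac{3 \log{\left(s^{2} + 3 \right)}}{4} + 2 \sqrt{3} \operatorname{atan}{\left(\frac{\sqrt{3} s}{3} \right)} + C.
The condition gives C = - \frac{15}{16} - \frac{5 \log{\left(\frac{13}{4} \right)}}{16} + 2 \sqrt{3} \operatorname{atan}{\left(\frac{\sqrt{3}}{6} \right)} - (- \frac{15}{16} - \frac{5 \log{\left(\frac{13}{4} \right)}}{16} + 2 \sqrt{3} \operatorname{atan}{\left(\frac{\sqrt{3}}{6} \right)}) = 0.
So G(s) = \frac{s^{2}}{4} - 2 s + \left(- \frac{s^{2}}{4} + s\right) \log{\left(s^{2} + 3 \right)} - \frac{3 \log{\left(s^{2} + 3 \right)}}{4} + 2 \sqrt{3} \operatorname{atan}{\left(\frac{\sqrt{3} s}{3} \right)}.
Check: d/ds[\frac{s^{2}}{4} - 2 s + \left(- \frac{s^{2}}{4} + s\right) \log{\left(s^{2} + 3 \right)} - \frac{3 \log{\left(s^{2} + 3 \right)}}{4} + 2 \sqrt{3} \operatorname{atan}{\left(\frac{\sqrt{3} s}{3} \right)}] = - \frac{s \log{\left(s^{2} + 3 \right)}}{2} + \log{\left(s^{2} + 3 \right)}, which equals G'(s).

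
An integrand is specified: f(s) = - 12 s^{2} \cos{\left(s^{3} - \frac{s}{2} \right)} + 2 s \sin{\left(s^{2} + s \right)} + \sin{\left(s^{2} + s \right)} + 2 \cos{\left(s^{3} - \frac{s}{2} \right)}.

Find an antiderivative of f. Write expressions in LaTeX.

Integrate term by term and add the pieces.
Check: d/ds[- 4 \sin{\left(s^{3} - \frac{s}{2} \right)} - \cos{\left(s^{2} + s \right)}] = - 12 s^{2} \cos{\left(s^{3} - \frac{s}{2} \right)} + 2 s \sin{\left(s^{2} + s \right)} + \sin{\left(s^{2} + s \right)} + 2 \cos{\left(s^{3} - \frac{s}{2} \right)} = f(s).

An antiderivative is F(s) = - 4 \sin{\left(s^{3} - \frac{s}{2} \right)} - \cos{\left(s^{2} + s \right)}.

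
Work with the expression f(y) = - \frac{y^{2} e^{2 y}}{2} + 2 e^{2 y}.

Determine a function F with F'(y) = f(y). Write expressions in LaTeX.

f has the shape u'v + uv' for u = - \frac{y^{2}}{4} + \frac{y}{4} + \frac{7}{8} and v = e^{2 y} — it is the derivative of the product u*v.
Check: d/dy[- \frac{y^{2} e^{2 y}}{4} + \frac{y e^{2 y}}{4} + \frac{7 e^{2 y}}{8}] = - \frac{y^{2} e^{2 y}}{2} + 2 e^{2 y} = f(y).

An antiderivative is F(y) = - \frac{y^{2} e^{2 y}}{4} + \frac{y e^{2 y}}{4} + \frac{7 e^{2 y}}{8}.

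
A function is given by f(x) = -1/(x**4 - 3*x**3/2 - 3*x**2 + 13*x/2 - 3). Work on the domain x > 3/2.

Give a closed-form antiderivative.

The denominator factors as (x - 1)**2*(x + 2)*(2*x - 3); partial fractions split f into directly integrable pieces: -16/(7*(2*x - 3)) + 2/(63*(x + 2)) + 10/(9*(x - 1)) + 2/(3*(x - 1)**2).
Check: d/dx[2*(-36*x*log(x - 3/2) + 35*x*log(x - 1) + x*log(x + 2) + 36*log(x - 3/2) - 35*log(x - 1) - log(x + 2) - 21)/(63*(x - 1))] = -2/(2*x**4 - 3*x**3 - 6*x**2 + 13*x - 6), which equals f(x).

An antiderivative is F(x) = 2*(-36*x*log(x - 3/2) + 35*x*log(x - 1) + x*log(x + 2) + 36*log(x - 3/2) - 35*log(x - 1) - log(x + 2) - 21)/(63*(x - 1)).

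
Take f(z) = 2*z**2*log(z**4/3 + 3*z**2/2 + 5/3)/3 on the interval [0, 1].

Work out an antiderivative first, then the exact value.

Whatever form F(z) takes, F'(z) = f(z) is non-negotiable.
F(z) = (6*z**3*log(z**4/3 + 3*z**2/2 + 5/3) - 8*z**3 + 54*z - 15*sqrt(10)*atan(sqrt(10)*z/5) - 24*sqrt(2)*atan(sqrt(2)*z/2))/27 is an antiderivative of f.
Check: d/dz[(6*z**3*log(z**4/3 + 3*z**2/2 + 5/3) - 8*z**3 + 54*z - 15*sqrt(10)*atan(sqrt(10)*z/5) - 24*sqrt(2)*atan(sqrt(2)*z/2))/27] = 2*z**2*log(2*z**4 + 9*z**2 + 10)/3 - 2*z**2*log(6)/3, which equals f(z).
F(1) = -5*sqrt(10)*atan(sqrt(10)/5)/9 - 8*sqrt(2)*atan(sqrt(2)/2)/9 + 2*log(7/2)/9 + 46/27; F(0) = 0.
Integral = F(1) - F(0) = -5*sqrt(10)*atan(sqrt(10)/5)/9 - 8*sqrt(2)*atan(sqrt(2)/2)/9 + 2*log(7/2)/9 + 46/27.

Antiderivative: F(z) = (6*z**3*log(z**4/3 + 3*z**2/2 + 5/3) - 8*z**3 + 54*z - 15*sqrt(10)*atan(sqrt(10)*z/5) - 24*sqrt(2)*atan(sqrt(2)*z/2))/27; value = -5*sqrt(10)*atan(sqrt(10)/5)/9 - 8*sqrt(2)*atan(sqrt(2)/2)/9 + 2*log(7/2)/9 + 46/27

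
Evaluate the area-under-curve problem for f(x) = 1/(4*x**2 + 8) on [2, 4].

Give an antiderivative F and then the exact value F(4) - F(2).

Differentiate the proposed F(x) back; it has to land on f(x) exactly.
F(x) = sqrt(2)*atan(sqrt(2)*x/2)/8 is an antiderivative of f.
Check: d/dx[sqrt(2)*atan(sqrt(2)*x/2)/8] = 1/(4*x**2 + 8) = f(x).
F(4) = sqrt(2)*atan(2*sqrt(2))/8; F(2) = sqrt(2)*atan(sqrt(2))/8.
Integral = F(4) - F(2) = -sqrt(2)*atan(sqrt(2))/8 + sqrt(2)*atan(2*sqrt(2))/8.

Antiderivative: F(x) = sqrt(2)*atan(sqrt(2)*x/2)/8; value = -sqrt(2)*atan(sqrt(2))/8 + sqrt(2)*atan(2*sqrt(2))/8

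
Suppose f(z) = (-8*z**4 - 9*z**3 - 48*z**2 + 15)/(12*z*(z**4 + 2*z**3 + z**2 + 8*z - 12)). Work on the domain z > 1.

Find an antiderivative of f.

An antiderivative is F(z) = -(130*log(z) + 260*log(z - 1) + 548*log(z + 3) - 53*log(z**2 + 4) + 328*atan(z/2))/1248.

Factor the denominator (12*z*(z - 1)*(z + 3)*(z**2 + 4)) and decompose: f = (53*z - 328)/(624*(z**2 + 4)) - 137/(312*(z + 3)) - 5/(24*(z - 1)) - 5/(48*z); each piece integrates to a log, atan, or power term.
Check: d/dz[-(130*log(z) + 260*log(z - 1) + 548*log(z + 3) - 53*log(z**2 + 4) + 328*atan(z/2))/1248] = (-8*z**4 - 9*z**3 - 48*z**2 + 15)/(12*z**5 + 24*z**4 + 12*z**3 + 96*z**2 - 144*z), which equals f(z).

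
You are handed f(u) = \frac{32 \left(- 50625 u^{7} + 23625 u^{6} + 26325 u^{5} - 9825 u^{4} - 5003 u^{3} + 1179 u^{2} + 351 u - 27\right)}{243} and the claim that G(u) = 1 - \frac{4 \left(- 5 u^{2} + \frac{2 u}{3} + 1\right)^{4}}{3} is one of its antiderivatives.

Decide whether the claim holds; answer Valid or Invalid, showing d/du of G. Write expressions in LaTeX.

d/du[G] = - \frac{20000 u^{7}}{3} + \frac{28000 u^{6}}{9} + \frac{10400 u^{5}}{3} - \frac{104800 u^{4}}{81} - \frac{160096 u^{3}}{243} + \frac{4192 u^{2}}{27} + \frac{416 u}{9} - \frac{32}{9}
This equals f(u) exactly, so the claim holds.

Valid - the claim checks out under differentiation.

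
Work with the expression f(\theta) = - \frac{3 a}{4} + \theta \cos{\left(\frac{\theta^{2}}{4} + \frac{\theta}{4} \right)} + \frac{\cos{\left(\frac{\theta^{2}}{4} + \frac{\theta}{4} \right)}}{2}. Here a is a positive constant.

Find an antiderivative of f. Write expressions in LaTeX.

The integrand splits into summands that can be handled one at a time.
Check: d/d\theta[- \frac{3 a \theta - 8 \sin{\left(\frac{\theta^{2}}{4} + \frac{\theta}{4} \right)}}{4}] = - \frac{3 a}{4} + \theta \cos{\left(\frac{\theta^{2}}{4} + \frac{\theta}{4} \right)} + \frac{\cos{\left(\frac{\theta^{2}}{4} + \frac{\theta}{4} \right)}}{2} = f(\theta).

An antiderivative is F(\theta) = - \frac{3 a \theta - 8 \sin{\left(\frac{\theta^{2}}{4} + \frac{\theta}{4} \right)}}{4}.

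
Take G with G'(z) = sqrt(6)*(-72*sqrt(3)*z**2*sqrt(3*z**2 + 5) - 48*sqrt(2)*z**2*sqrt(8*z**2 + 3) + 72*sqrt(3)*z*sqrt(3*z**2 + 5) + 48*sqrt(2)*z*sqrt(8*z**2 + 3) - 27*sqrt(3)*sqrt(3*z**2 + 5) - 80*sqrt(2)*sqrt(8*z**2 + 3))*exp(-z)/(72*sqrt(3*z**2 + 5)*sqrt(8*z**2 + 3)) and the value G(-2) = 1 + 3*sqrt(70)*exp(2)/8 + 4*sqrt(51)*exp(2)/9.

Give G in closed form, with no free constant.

G'(z) has the shape u'v + uv' for u = 4*sqrt(z**2 + 5/3)/3 + 3*sqrt(4*z**2 + 3/2)/4 and v = exp(-z) — it is the derivative of the product u*v.
A general antiderivative is -(-4*sqrt(z**2 + 5/3)/3 - 3*sqrt(4*z**2 + 3/2)/4)*exp(-z) + C.
The condition gives C = 1 + 3*sqrt(70)*exp(2)/8 + 4*sqrt(51)*exp(2)/9 - (3*sqrt(70)*exp(2)/8 + 4*sqrt(51)*exp(2)/9) = 1.
So G(z) = (32*sqrt(3)*sqrt(3*z**2 + 5) + 27*sqrt(2)*sqrt(8*z**2 + 3) + 72*exp(z))*exp(-z)/72.
Check: d/dz[(32*sqrt(3)*sqrt(3*z**2 + 5) + 27*sqrt(2)*sqrt(8*z**2 + 3) + 72*exp(z))*exp(-z)/72] = (-216*sqrt(2)*z**2*sqrt(3*z**2 + 5) - 96*sqrt(3)*z**2*sqrt(8*z**2 + 3) + 216*sqrt(2)*z*sqrt(3*z**2 + 5) + 96*sqrt(3)*z*sqrt(8*z**2 + 3) - 81*sqrt(2)*sqrt(3*z**2 + 5) - 160*sqrt(3)*sqrt(8*z**2 + 3))*exp(-z)/(72*sqrt(3*z**2 + 5)*sqrt(8*z**2 + 3)), which equals G'(z).

G(z) = (32*sqrt(3)*sqrt(3*z**2 + 5) + 27*sqrt(2)*sqrt(8*z**2 + 3) + 72*exp(z))*exp(-z)/72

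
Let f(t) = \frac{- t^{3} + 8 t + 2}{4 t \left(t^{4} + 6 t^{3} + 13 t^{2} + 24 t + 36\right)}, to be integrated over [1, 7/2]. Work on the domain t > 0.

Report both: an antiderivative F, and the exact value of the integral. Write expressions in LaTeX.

Antiderivative: F(t) = \frac{\log{\left(t \right)}}{72} + \frac{293 \log{\left(t + 3 \right)}}{3042} - \frac{149 \log{\left(t^{2} + 4 \right)}}{2704} + \frac{6 \operatorname{atan}{\left(\frac{t}{2} \right)}}{169} + \frac{5}{156 t + 468}; value = - \frac{149 \log{\left(\frac{65}{4} \right)}}{2704} - \frac{293 \log{\left(4 \right)}}{3042} - \frac{6 \operatorname{atan}{\left(\frac{1}{2} \right)}}{169} - \frac{25}{8112} + \frac{\log{\left(\frac{7}{2} \right)}}{72} + \frac{6 \operatorname{atan}{\left(\frac{7}{4} \right)}}{169} + \frac{149 \log{\left(5 \right)}}{2704} + \frac{293 \log{\left(\frac{13}{2} \right)}}{3042}

Factor the denominator (4 t \left(t + 3\right)^{2} \left(t^{2} + 4\right)) and decompose: f = - \frac{149 t - 96}{1352 \left(t^{2} + 4\right)} + \frac{293}{3042 \left(t + 3\right)} - \frac{5}{156 \left(t + 3\right)^{2}} + \frac{1}{72 t}; each piece integrates to a log, atan, or power term.
F(t) = \frac{\log{\left(t \right)}}{72} + \frac{293 \log{\left(t + 3 \right)}}{3042} - \frac{149 \log{\left(t^{2} + 4 \right)}}{2704} + \frac{6 \operatorname{atan}{\left(\frac{t}{2} \right)}}{169} + \frac{5}{156 t + 468} is an antiderivative of f.
Check: d/dt[\frac{\log{\left(t \right)}}{72} + \frac{293 \log{\left(t + 3 \right)}}{3042} - \frac{149 \log{\left(t^{2} + 4 \right)}}{2704} + \frac{6 \operatorname{atan}{\left(\frac{t}{2} \right)}}{169} + \frac{5}{156 t + 468}] = \frac{- t^{3} + 8 t + 2}{4 t^{5} + 24 t^{4} + 52 t^{3} + 96 t^{2} + 144 t}, which equals f(t).
F(7/2) = - \frac{149 \log{\left(\frac{65}{4} \right)}}{2704} + \frac{5}{1014} + \frac{\log{\left(\frac{7}{2} \right)}}{72} + \frac{6 \operatorname{atan}{\left(\frac{7}{4} \right)}}{169} + \frac{293 \log{\left(\frac{13}{2} \right)}}{3042}; F(1) = - \frac{149 \log{\left(5 \right)}}{2704} + \frac{5}{624} + \frac{6 \operatorname{atan}{\left(\frac{1}{2} \right)}}{169} + \frac{293 \log{\left(4 \right)}}{3042}.
Integral = F(7/2) - F(1) = - \frac{149 \log{\left(\frac{65}{4} \right)}}{2704} - \frac{293 \log{\left(4 \right)}}{3042} - \frac{6 \operatorname{atan}{\left(\frac{1}{2} \right)}}{169} - \frac{25}{8112} + \frac{\log{\left(\frac{7}{2} \right)}}{72} + \frac{6 \operatorname{atan}{\left(\frac{7}{4} \right)}}{169} + \frac{149 \log{\left(5 \right)}}{2704} + \frac{293 \log{\left(\frac{13}{2} \right)}}{3042}.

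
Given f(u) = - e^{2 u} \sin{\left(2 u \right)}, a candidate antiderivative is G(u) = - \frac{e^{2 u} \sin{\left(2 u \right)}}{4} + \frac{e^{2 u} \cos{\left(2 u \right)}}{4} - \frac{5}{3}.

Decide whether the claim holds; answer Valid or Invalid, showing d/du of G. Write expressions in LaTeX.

d/du[G] = - e^{2 u} \sin{\left(2 u \right)}
This equals f(u) exactly, so the claim holds.

Valid - the claim checks out under differentiation.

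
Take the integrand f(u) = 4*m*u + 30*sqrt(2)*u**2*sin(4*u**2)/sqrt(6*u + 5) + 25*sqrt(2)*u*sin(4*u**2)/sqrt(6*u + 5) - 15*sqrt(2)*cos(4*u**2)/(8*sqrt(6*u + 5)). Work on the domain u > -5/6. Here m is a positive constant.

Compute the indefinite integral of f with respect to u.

F(u) = 2*m*u**2 - 5*sqrt(3*u + 5/2)*cos(4*u**2)/4 + C

Integrate term by term and add the pieces.
Check: d/du[2*m*u**2 - 5*sqrt(3*u + 5/2)*cos(4*u**2)/4] = sqrt(2)*(16*sqrt(2)*m*u*sqrt(6*u + 5) + 240*u**2*sin(4*u**2) + 200*u*sin(4*u**2) - 15*cos(4*u**2))/(8*sqrt(6*u + 5)), which equals f(u).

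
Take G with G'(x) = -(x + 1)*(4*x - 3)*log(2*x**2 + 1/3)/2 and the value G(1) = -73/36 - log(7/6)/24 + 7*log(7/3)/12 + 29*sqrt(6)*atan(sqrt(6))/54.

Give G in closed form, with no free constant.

The proposed G(x) is checked by its d/dx: the result must match the given G'(x).
A general antiderivative is 4*x**3/9 + x**2/4 - 29*x/9 + (-2*x**3/3 - x**2/4 + 3*x/2)*log(2*x**2 + 1/3) - log(x**2 + 1/6)/24 + 29*sqrt(6)*atan(sqrt(6)*x)/54 + C.
The condition gives C = -73/36 - log(7/6)/24 + 7*log(7/3)/12 + 29*sqrt(6)*atan(sqrt(6))/54 - (-91/36 - log(7/6)/24 + 7*log(7/3)/12 + 29*sqrt(6)*atan(sqrt(6))/54) = 1/2.
So G(x) = -2*x**3*log(2*x**2 + 1/3)/3 + 4*x**3/9 - x**2*log(2*x**2 + 1/3)/4 + x**2/4 + 3*x*log(2*x**2 + 1/3)/2 - 29*x/9 - log(x**2 + 1/6)/24 + 29*sqrt(6)*atan(sqrt(6)*x)/54 + 1/2.
Check: d/dx[-2*x**3*log(2*x**2 + 1/3)/3 + 4*x**3/9 - x**2*log(2*x**2 + 1/3)/4 + x**2/4 + 3*x*log(2*x**2 + 1/3)/2 - 29*x/9 - log(x**2 + 1/6)/24 + 29*sqrt(6)*atan(sqrt(6)*x)/54 + 1/2] = -2*x**2*log(2*x**2 + 1/3) - x*log(2*x**2 + 1/3)/2 + 3*log(2*x**2 + 1/3)/2, which equals G'(x).

G(x) = -2*x**3*log(2*x**2 + 1/3)/3 + 4*x**3/9 - x**2*log(2*x**2 + 1/3)/4 + x**2/4 + 3*x*log(2*x**2 + 1/3)/2 - 29*x/9 - log(x**2 + 1/6)/24 + 29*sqrt(6)*atan(sqrt(6)*x)/54 + 1/2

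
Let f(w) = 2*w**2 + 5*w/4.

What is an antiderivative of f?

The integrand splits into summands that can be handled one at a time.
Check: d/dw[2*w**3/3 + 5*w**2/8] = 2*w**2 + 5*w/4 = f(w).

An antiderivative is F(w) = 2*w**3/3 + 5*w**2/8.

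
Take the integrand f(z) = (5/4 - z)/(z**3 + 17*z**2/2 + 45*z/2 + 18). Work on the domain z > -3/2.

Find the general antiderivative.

Factor the denominator (2*(z + 3)*(z + 4)*(2*z + 3)) and decompose: f = 22/(15*(2*z + 3)) + 21/(10*(z + 4)) - 17/(6*(z + 3)); each piece integrates to a log, atan, or power term.
Check: d/dz[11*log(z + 3/2)/15 - 17*log(z + 3)/6 + 21*log(z + 4)/10] = (5 - 4*z)/(4*z**3 + 34*z**2 + 90*z + 72), which equals f(z).

F(z) = 11*log(z + 3/2)/15 - 17*log(z + 3)/6 + 21*log(z + 4)/10 + C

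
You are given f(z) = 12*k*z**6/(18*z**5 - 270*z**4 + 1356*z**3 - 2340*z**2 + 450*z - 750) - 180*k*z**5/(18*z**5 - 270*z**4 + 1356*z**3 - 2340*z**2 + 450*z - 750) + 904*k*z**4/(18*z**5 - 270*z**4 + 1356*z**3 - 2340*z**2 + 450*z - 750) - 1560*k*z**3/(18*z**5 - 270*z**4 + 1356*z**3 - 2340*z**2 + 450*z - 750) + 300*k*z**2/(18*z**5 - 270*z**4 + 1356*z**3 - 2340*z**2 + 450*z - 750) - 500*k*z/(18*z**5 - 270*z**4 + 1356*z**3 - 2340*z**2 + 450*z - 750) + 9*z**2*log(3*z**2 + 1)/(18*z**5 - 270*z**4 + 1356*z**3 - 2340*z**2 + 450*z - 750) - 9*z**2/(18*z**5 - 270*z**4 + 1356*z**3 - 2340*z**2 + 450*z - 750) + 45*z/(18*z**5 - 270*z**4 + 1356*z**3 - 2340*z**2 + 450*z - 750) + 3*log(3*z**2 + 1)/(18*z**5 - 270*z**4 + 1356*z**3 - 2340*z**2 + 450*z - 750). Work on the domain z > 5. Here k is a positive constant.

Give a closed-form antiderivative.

Integrate term by term and add the pieces.
Check: d/dz[(4*k*z**4 - 40*k*z**3 + 100*k*z**2 - 3*log(3*z**2 + 1))/(12*(z - 5)**2)] = (12*k*z**6 - 180*k*z**5 + 904*k*z**4 - 1560*k*z**3 + 300*k*z**2 - 500*k*z + 9*z**2*log(3*z**2 + 1) - 9*z**2 + 45*z + 3*log(3*z**2 + 1))/(18*z**5 - 270*z**4 + 1356*z**3 - 2340*z**2 + 450*z - 750), which equals f(z).

An antiderivative is F(z) = (4*k*z**4 - 40*k*z**3 + 100*k*z**2 - 3*log(3*z**2 + 1))/(12*(z - 5)**2).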